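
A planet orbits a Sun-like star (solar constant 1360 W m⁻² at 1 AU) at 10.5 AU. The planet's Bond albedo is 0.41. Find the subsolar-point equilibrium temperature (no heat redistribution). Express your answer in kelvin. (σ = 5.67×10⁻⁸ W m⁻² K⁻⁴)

T_ss ≈ 106 K

Flux at 10.5 AU: S = 1360/10.5² = 12.3 W m⁻².
At the subsolar point the surface absorbs S(1−A) and emits σT⁴ per unit area — no factor of 4, since only the local patch is in balance.
T = [12.3 × 0.59 / 5.67×10⁻⁸]^(1/4) = (1.28×10⁸)^(1/4) = 106 K.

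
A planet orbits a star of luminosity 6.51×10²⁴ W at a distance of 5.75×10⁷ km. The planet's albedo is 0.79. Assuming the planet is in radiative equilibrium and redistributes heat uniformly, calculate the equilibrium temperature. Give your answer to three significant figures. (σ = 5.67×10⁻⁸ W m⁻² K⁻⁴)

T_eq ≈ 110 K

d = 5.75×10⁷ km = 5.75×10¹⁰ m.
Flux: S = L/(4πd²) = 6.51×10²⁴/(4π×(5.75×10¹⁰)²) = 157 W m⁻².
Energy balance: absorbed = emitted ⇒ πR²·S(1−A) = 4πR²·σT_eq⁴, so T_eq⁴ = S(1−A)/(4σ).
T_eq = [157 × 0.21 / (4 × 5.67×10⁻⁸)]^(1/4) = (1.45×10⁸)^(1/4) = 110 K.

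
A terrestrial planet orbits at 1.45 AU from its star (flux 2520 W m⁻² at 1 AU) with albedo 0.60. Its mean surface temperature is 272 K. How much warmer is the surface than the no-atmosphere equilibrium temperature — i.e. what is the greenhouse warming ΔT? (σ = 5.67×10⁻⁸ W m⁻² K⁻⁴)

S = 2520/1.45² = 1199 W m⁻².
T_eq = [S(1−A)/(4σ)]^(1/4) = [1199×0.40/(4×5.67×10⁻⁸)]^(1/4) = 214.4 K.
ΔT = T_surf − T_eq = 272 − 214.4.

ΔT ≈ 57.6 K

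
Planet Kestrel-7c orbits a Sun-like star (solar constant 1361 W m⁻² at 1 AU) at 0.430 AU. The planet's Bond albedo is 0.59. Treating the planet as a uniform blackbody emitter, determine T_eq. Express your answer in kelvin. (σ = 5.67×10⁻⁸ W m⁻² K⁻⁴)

Flux at 0.430 AU: S = 1361/0.430² = 7360 W m⁻².
Energy balance: absorbed = emitted ⇒ πR²·S(1−A) = 4πR²·σT_eq⁴, so T_eq⁴ = S(1−A)/(4σ).
T_eq = [7360 × 0.41 / (4 × 5.67×10⁻⁸)]^(1/4) = (1.33×10¹⁰)^(1/4) = 340 K.

T_eq ≈ 340 K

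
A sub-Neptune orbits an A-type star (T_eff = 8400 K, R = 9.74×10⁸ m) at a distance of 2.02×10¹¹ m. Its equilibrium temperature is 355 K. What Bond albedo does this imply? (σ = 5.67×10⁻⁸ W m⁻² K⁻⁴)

A ≈ 0.45

L = 4πR_⋆²σT_⋆⁴ = 4π(9.74×10⁸)² × 5.67×10⁻⁸ × (8400)⁴ = 3.37×10²⁷ W.
S = L/(4πd²) = 6560 W m⁻².
From T_eq⁴ = S(1−A)/(4σ): 1−A = 4σT_eq⁴/S.
1−A = 4 × 5.67×10⁻⁸ × (355)⁴ / 6560 = 0.549.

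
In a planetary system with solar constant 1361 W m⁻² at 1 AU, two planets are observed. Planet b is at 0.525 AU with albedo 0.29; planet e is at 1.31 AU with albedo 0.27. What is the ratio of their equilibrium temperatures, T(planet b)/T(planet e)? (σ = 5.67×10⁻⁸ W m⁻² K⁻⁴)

T_eq = [S₀(1−A)/(4σd²)]^(1/4), so T ∝ (1−A)^(1/4) / √d.
T₁ = [1361×0.71/(4×5.67×10⁻⁸×0.525²)]^(1/4) = 352.61 K.
T₂ = [1361×0.73/(4×5.67×10⁻⁸×1.31²)]^(1/4) = 224.78 K.

T₁/T₂ ≈ 1.569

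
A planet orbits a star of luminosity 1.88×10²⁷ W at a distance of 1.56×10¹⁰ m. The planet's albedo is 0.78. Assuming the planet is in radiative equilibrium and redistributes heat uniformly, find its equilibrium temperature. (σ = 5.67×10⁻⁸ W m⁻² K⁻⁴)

T_eq ≈ 879 K

Flux: S = L/(4πd²) = 1.88×10²⁷/(4π×(1.56×10¹⁰)²) = 6.15×10⁵ W m⁻².
Energy balance: absorbed = emitted ⇒ πR²·S(1−A) = 4πR²·σT_eq⁴, so T_eq⁴ = S(1−A)/(4σ).
T_eq = [6.15×10⁵ × 0.22 / (4 × 5.67×10⁻⁸)]^(1/4) = (5.96×10¹¹)^(1/4) = 879 K.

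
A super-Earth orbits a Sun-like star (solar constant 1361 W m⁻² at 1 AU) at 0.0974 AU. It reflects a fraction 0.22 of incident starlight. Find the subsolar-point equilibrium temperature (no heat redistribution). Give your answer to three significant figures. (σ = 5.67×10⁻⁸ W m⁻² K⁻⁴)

T_ss ≈ 1190 K

Flux at 0.0974 AU: S = 1361/0.0974² = 1.43×10⁵ W m⁻².
At the subsolar point the surface absorbs S(1−A) and emits σT⁴ per unit area — no factor of 4, since only the local patch is in balance.
T = [1.43×10⁵ × 0.78 / 5.67×10⁻⁸]^(1/4) = (1.97×10¹²)^(1/4) = 1190 K.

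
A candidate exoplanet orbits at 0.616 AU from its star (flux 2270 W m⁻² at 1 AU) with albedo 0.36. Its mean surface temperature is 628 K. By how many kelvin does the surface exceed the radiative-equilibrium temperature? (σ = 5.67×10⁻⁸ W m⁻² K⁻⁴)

ΔT ≈ 267.5 K

S = 2270/0.616² = 5982 W m⁻².
T_eq = [S(1−A)/(4σ)]^(1/4) = [5982×0.64/(4×5.67×10⁻⁸)]^(1/4) = 360.5 K.
ΔT = T_surf − T_eq = 628 − 360.5.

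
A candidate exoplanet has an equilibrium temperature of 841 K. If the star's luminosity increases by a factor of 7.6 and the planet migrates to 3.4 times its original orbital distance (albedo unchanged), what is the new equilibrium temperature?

T_eq ≈ 757 K

T_eq ∝ L^(1/4) · d^(−1/2).
T′ = 841 × 7.6^(1/4) / 3.4^(1/2) = 757 K.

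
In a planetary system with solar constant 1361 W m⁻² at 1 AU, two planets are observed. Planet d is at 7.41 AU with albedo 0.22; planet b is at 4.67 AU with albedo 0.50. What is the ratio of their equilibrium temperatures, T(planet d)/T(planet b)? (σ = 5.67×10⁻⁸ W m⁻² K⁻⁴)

T_eq = [S₀(1−A)/(4σd²)]^(1/4), so T ∝ (1−A)^(1/4) / √d.
T₁ = [1361×0.78/(4×5.67×10⁻⁸×7.41²)]^(1/4) = 96.09 K.
T₂ = [1361×0.50/(4×5.67×10⁻⁸×4.67²)]^(1/4) = 108.30 K.

T₁/T₂ ≈ 0.887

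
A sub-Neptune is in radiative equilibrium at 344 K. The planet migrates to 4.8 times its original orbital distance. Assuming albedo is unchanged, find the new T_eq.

T_eq ≈ 157 K

T_eq ∝ L^(1/4) · d^(−1/2).
T′ = 344 / 4.8^(1/2) = 157 K.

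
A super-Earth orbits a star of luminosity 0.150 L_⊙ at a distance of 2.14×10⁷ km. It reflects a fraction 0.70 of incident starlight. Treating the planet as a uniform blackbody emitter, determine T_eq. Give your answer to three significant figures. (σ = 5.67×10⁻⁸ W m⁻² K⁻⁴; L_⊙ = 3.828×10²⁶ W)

T_eq ≈ 339 K

d = 2.14×10⁷ km = 2.14×10¹⁰ m.
L = 0.150 × 3.828×10²⁶ = 5.74×10²⁵ W.
Flux: S = L/(4πd²) = 5.74×10²⁵/(4π×(2.14×10¹⁰)²) = 9980 W m⁻².
Energy balance: absorbed = emitted ⇒ πR²·S(1−A) = 4πR²·σT_eq⁴, so T_eq⁴ = S(1−A)/(4σ).
T_eq = [9980 × 0.30 / (4 × 5.67×10⁻⁸)]^(1/4) = (1.32×10¹⁰)^(1/4) = 339 K.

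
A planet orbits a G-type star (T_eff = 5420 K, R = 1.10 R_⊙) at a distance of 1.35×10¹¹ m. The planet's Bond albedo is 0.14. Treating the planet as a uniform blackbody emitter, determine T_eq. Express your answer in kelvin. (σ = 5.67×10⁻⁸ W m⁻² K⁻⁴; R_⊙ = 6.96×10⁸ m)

T_eq ≈ 278 K

R_⋆ = 1.10 × 6.96×10⁸ = 7.66×10⁸ m.
L = 4πR_⋆²σT_⋆⁴ = 4π(7.66×10⁸)² × 5.67×10⁻⁸ × (5420)⁴ = 3.60×10²⁶ W.
S = L/(4πd²) = 1570 W m⁻².
Energy balance: absorbed = emitted ⇒ πR²·S(1−A) = 4πR²·σT_eq⁴, so T_eq⁴ = S(1−A)/(4σ).
T_eq = [1570 × 0.86 / (4 × 5.67×10⁻⁸)]^(1/4) = (5.97×10⁹)^(1/4) = 278 K.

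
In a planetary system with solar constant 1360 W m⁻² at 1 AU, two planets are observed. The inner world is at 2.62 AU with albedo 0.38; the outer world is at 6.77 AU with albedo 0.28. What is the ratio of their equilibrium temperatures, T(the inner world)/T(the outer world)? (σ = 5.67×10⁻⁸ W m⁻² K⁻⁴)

T_eq = [S₀(1−A)/(4σd²)]^(1/4), so T ∝ (1−A)^(1/4) / √d.
T₁ = [1360×0.62/(4×5.67×10⁻⁸×2.62²)]^(1/4) = 152.55 K.
T₂ = [1360×0.72/(4×5.67×10⁻⁸×6.77²)]^(1/4) = 98.52 K.

T₁/T₂ ≈ 1.548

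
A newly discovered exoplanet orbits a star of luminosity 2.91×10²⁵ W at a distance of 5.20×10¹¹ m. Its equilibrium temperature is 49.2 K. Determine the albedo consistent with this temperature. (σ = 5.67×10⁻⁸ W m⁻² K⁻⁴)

Flux: S = L/(4πd²) = 2.91×10²⁵/(4π×(5.20×10¹¹)²) = 8.56 W m⁻².
From T_eq⁴ = S(1−A)/(4σ): 1−A = 4σT_eq⁴/S.
1−A = 4 × 5.67×10⁻⁸ × (49.2)⁴ / 8.56 = 0.155.

A ≈ 0.84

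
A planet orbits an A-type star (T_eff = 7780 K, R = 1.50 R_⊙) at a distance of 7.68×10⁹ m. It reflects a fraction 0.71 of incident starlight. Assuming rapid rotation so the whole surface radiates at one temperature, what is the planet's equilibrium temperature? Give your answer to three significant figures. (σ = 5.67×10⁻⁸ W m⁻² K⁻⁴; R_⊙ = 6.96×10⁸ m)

T_eq ≈ 1490 K

R_⋆ = 1.50 × 6.96×10⁸ = 1.04×10⁹ m.
L = 4πR_⋆²σT_⋆⁴ = 4π(1.04×10⁹)² × 5.67×10⁻⁸ × (7780)⁴ = 2.85×10²⁷ W.
S = L/(4πd²) = 3.84×10⁶ W m⁻².
Energy balance: absorbed = emitted ⇒ πR²·S(1−A) = 4πR²·σT_eq⁴, so T_eq⁴ = S(1−A)/(4σ).
T_eq = [3.84×10⁶ × 0.29 / (4 × 5.67×10⁻⁸)]^(1/4) = (4.91×10¹²)^(1/4) = 1490 K.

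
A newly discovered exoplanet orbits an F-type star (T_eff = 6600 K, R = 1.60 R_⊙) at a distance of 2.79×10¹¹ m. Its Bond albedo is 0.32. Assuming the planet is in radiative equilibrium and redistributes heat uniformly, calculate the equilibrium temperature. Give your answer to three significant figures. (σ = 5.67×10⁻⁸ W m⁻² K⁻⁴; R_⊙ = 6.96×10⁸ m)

T_eq ≈ 268 K

R_⋆ = 1.60 × 6.96×10⁸ = 1.11×10⁹ m.
L = 4πR_⋆²σT_⋆⁴ = 4π(1.11×10⁹)² × 5.67×10⁻⁸ × (6600)⁴ = 1.68×10²⁷ W.
S = L/(4πd²) = 1710 W m⁻².
Energy balance: absorbed = emitted ⇒ πR²·S(1−A) = 4πR²·σT_eq⁴, so T_eq⁴ = S(1−A)/(4σ).
T_eq = [1710 × 0.68 / (4 × 5.67×10⁻⁸)]^(1/4) = (5.14×10⁹)^(1/4) = 268 K.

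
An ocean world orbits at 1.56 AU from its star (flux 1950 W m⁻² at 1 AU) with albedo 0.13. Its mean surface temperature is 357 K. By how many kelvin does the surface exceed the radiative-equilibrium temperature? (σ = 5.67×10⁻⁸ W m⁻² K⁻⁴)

ΔT ≈ 121.5 K

S = 1950/1.56² = 801.3 W m⁻².
T_eq = [S(1−A)/(4σ)]^(1/4) = [801.3×0.87/(4×5.67×10⁻⁸)]^(1/4) = 235.5 K.
ΔT = T_surf − T_eq = 357 − 235.5.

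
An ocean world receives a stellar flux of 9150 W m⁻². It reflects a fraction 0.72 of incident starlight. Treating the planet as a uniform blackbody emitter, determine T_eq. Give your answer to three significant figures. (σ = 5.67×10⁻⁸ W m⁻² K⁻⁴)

Energy balance: absorbed = emitted ⇒ πR²·S(1−A) = 4πR²·σT_eq⁴, so T_eq⁴ = S(1−A)/(4σ).
T_eq = [9150 × 0.28 / (4 × 5.67×10⁻⁸)]^(1/4) = (1.13×10¹⁰)^(1/4) = 326 K.

T_eq ≈ 326 K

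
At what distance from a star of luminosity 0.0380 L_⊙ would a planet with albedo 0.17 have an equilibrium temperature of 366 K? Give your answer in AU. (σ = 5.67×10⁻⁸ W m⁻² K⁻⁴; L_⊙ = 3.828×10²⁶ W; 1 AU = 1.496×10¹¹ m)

L = 0.0380 × 3.828×10²⁶ = 1.45×10²⁵ W.
From T_eq⁴ = L(1−A)/(16πσd²): d = √[L(1−A)/(16πσT_eq⁴)].
d = √[1.45×10²⁵ × 0.83 / (16π × 5.67×10⁻⁸ × (366)⁴)] = 1.54×10¹⁰ m = 0.103 AU.

d ≈ 0.103 AU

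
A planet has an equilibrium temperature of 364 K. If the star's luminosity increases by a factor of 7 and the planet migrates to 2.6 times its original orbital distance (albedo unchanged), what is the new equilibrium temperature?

T_eq ∝ L^(1/4) · d^(−1/2).
T′ = 364 × 7^(1/4) / 2.6^(1/2) = 367 K.

T_eq ≈ 367 K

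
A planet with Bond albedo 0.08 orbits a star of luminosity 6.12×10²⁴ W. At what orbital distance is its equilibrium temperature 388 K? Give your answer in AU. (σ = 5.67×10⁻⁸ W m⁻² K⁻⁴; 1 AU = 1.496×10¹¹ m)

d ≈ 0.0624 AU

From T_eq⁴ = L(1−A)/(16πσd²): d = √[L(1−A)/(16πσT_eq⁴)].
d = √[6.12×10²⁴ × 0.92 / (16π × 5.67×10⁻⁸ × (388)⁴)] = 9.34×10⁹ m = 0.0624 AU.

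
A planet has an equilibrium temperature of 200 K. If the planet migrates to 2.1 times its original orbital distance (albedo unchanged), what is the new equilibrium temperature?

T_eq ∝ L^(1/4) · d^(−1/2).
T′ = 200 / 2.1^(1/2) = 138 K.

T_eq ≈ 138 K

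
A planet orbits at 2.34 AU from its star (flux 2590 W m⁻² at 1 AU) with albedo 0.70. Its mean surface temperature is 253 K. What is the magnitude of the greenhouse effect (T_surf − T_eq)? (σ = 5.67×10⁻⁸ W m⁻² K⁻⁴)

S = 2590/2.34² = 473.0 W m⁻².
T_eq = [S(1−A)/(4σ)]^(1/4) = [473.0×0.30/(4×5.67×10⁻⁸)]^(1/4) = 158.2 K.
ΔT = T_surf − T_eq = 253 − 158.2.

ΔT ≈ 94.8 K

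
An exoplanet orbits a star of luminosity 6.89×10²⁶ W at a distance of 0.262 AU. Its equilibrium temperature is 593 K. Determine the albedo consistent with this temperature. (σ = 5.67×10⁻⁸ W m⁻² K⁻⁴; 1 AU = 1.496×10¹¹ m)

d = 0.262 AU = 3.92×10¹⁰ m.
Flux: S = L/(4πd²) = 6.89×10²⁶/(4π×(3.92×10¹⁰)²) = 3.57×10⁴ W m⁻².
From T_eq⁴ = S(1−A)/(4σ): 1−A = 4σT_eq⁴/S.
1−A = 4 × 5.67×10⁻⁸ × (593)⁴ / 3.57×10⁴ = 0.786.

A ≈ 0.21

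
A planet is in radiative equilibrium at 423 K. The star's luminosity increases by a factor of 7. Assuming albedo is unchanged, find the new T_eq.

T_eq ≈ 688 K

T_eq ∝ L^(1/4) · d^(−1/2).
T′ = 423 × 7^(1/4) = 688 K.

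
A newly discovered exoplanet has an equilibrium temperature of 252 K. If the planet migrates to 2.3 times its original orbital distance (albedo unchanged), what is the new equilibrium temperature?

T_eq ∝ L^(1/4) · d^(−1/2).
T′ = 252 / 2.3^(1/2) = 166 K.

T_eq ≈ 166 K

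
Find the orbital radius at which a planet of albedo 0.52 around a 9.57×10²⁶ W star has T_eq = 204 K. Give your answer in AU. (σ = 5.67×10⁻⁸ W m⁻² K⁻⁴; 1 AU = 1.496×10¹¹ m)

From T_eq⁴ = L(1−A)/(16πσd²): d = √[L(1−A)/(16πσT_eq⁴)].
d = √[9.57×10²⁶ × 0.48 / (16π × 5.67×10⁻⁸ × (204)⁴)] = 3.05×10¹¹ m = 2.04 AU.

d ≈ 2.04 AU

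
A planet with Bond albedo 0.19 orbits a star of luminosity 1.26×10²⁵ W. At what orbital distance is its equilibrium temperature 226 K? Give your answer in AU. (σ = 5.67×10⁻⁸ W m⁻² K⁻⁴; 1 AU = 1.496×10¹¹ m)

d ≈ 0.248 AU

From T_eq⁴ = L(1−A)/(16πσd²): d = √[L(1−A)/(16πσT_eq⁴)].
d = √[1.26×10²⁵ × 0.81 / (16π × 5.67×10⁻⁸ × (226)⁴)] = 3.70×10¹⁰ m = 0.248 AU.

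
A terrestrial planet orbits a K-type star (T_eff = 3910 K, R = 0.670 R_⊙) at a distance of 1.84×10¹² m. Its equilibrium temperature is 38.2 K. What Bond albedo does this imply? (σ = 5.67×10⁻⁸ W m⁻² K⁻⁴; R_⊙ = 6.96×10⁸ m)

A ≈ 0.43

R_⋆ = 0.670 × 6.96×10⁸ = 4.66×10⁸ m.
L = 4πR_⋆²σT_⋆⁴ = 4π(4.66×10⁸)² × 5.67×10⁻⁸ × (3910)⁴ = 3.62×10²⁵ W.
S = L/(4πd²) = 0.851 W m⁻².
From T_eq⁴ = S(1−A)/(4σ): 1−A = 4σT_eq⁴/S.
1−A = 4 × 5.67×10⁻⁸ × (38.2)⁴ / 0.851 = 0.567.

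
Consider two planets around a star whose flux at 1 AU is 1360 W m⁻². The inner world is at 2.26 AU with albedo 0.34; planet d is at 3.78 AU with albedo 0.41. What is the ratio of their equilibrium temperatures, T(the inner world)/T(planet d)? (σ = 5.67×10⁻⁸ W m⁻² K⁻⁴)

T_eq = [S₀(1−A)/(4σd²)]^(1/4), so T ∝ (1−A)^(1/4) / √d.
T₁ = [1360×0.66/(4×5.67×10⁻⁸×2.26²)]^(1/4) = 166.84 K.
T₂ = [1360×0.59/(4×5.67×10⁻⁸×3.78²)]^(1/4) = 125.44 K.

T₁/T₂ ≈ 1.330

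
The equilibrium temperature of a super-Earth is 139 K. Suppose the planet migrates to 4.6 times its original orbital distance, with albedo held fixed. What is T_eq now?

T_eq ≈ 64.8 K

T_eq ∝ L^(1/4) · d^(−1/2).
T′ = 139 / 4.6^(1/2) = 64.8 K.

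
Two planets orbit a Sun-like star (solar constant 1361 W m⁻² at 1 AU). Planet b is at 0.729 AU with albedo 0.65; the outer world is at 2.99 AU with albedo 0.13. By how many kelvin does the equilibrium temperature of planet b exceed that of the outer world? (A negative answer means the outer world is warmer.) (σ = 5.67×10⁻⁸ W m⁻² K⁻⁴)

T_eq = [S₀(1−A)/(4σd²)]^(1/4), so T ∝ (1−A)^(1/4) / √d.
T₁ = [1361×0.35/(4×5.67×10⁻⁸×0.729²)]^(1/4) = 250.73 K.
T₂ = [1361×0.87/(4×5.67×10⁻⁸×2.99²)]^(1/4) = 155.45 K.

ΔT ≈ 95.3 K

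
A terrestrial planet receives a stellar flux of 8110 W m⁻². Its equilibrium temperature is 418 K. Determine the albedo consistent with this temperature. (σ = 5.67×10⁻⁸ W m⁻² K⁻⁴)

From T_eq⁴ = S(1−A)/(4σ): 1−A = 4σT_eq⁴/S.
1−A = 4 × 5.67×10⁻⁸ × (418)⁴ / 8110 = 0.854.

A ≈ 0.15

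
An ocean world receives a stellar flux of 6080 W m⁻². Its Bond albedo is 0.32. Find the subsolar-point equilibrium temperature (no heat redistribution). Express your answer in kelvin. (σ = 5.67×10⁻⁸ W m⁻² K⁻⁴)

At the subsolar point the surface absorbs S(1−A) and emits σT⁴ per unit area — no factor of 4, since only the local patch is in balance.
T = [6080 × 0.68 / 5.67×10⁻⁸]^(1/4) = (7.29×10¹⁰)^(1/4) = 520 K.

T_ss ≈ 520 K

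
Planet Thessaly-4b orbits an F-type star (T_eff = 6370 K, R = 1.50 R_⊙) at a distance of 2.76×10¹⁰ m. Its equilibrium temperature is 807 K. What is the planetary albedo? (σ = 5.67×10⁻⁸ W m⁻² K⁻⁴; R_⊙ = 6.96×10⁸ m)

A ≈ 0.28

R_⋆ = 1.50 × 6.96×10⁸ = 1.04×10⁹ m.
L = 4πR_⋆²σT_⋆⁴ = 4π(1.04×10⁹)² × 5.67×10⁻⁸ × (6370)⁴ = 1.28×10²⁷ W.
S = L/(4πd²) = 1.34×10⁵ W m⁻².
From T_eq⁴ = S(1−A)/(4σ): 1−A = 4σT_eq⁴/S.
1−A = 4 × 5.67×10⁻⁸ × (807)⁴ / 1.34×10⁵ = 0.720.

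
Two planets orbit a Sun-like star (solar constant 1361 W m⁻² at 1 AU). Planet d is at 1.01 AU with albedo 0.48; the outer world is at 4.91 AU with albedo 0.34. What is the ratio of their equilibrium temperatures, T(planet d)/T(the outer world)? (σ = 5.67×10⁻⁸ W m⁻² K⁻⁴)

T_eq = [S₀(1−A)/(4σd²)]^(1/4), so T ∝ (1−A)^(1/4) / √d.
T₁ = [1361×0.52/(4×5.67×10⁻⁸×1.01²)]^(1/4) = 235.18 K.
T₂ = [1361×0.66/(4×5.67×10⁻⁸×4.91²)]^(1/4) = 113.21 K.

T₁/T₂ ≈ 2.077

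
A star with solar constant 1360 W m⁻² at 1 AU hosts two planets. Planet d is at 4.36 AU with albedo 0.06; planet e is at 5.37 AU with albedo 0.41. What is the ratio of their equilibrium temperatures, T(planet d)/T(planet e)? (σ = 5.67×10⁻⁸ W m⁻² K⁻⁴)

T₁/T₂ ≈ 1.247

T_eq = [S₀(1−A)/(4σd²)]^(1/4), so T ∝ (1−A)^(1/4) / √d.
T₁ = [1360×0.94/(4×5.67×10⁻⁸×4.36²)]^(1/4) = 131.22 K.
T₂ = [1360×0.59/(4×5.67×10⁻⁸×5.37²)]^(1/4) = 105.24 K.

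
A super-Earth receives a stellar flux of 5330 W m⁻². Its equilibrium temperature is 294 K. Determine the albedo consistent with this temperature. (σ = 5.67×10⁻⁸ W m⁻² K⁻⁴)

A ≈ 0.68

From T_eq⁴ = S(1−A)/(4σ): 1−A = 4σT_eq⁴/S.
1−A = 4 × 5.67×10⁻⁸ × (294)⁴ / 5330 = 0.318.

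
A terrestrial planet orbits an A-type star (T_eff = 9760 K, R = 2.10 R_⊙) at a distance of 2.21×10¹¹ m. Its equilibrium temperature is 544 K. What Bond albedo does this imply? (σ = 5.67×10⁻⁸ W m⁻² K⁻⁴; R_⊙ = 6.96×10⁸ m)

A ≈ 0.12

R_⋆ = 2.10 × 6.96×10⁸ = 1.46×10⁹ m.
L = 4πR_⋆²σT_⋆⁴ = 4π(1.46×10⁹)² × 5.67×10⁻⁸ × (9760)⁴ = 1.38×10²⁸ W.
S = L/(4πd²) = 2.25×10⁴ W m⁻².
From T_eq⁴ = S(1−A)/(4σ): 1−A = 4σT_eq⁴/S.
1−A = 4 × 5.67×10⁻⁸ × (544)⁴ / 2.25×10⁴ = 0.883.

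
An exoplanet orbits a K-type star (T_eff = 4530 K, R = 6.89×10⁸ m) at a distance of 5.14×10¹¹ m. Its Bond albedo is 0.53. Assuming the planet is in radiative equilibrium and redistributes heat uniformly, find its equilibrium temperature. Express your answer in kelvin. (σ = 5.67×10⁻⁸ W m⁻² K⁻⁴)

T_eq ≈ 97.1 K

L = 4πR_⋆²σT_⋆⁴ = 4π(6.89×10⁸)² × 5.67×10⁻⁸ × (4530)⁴ = 1.42×10²⁶ W.
S = L/(4πd²) = 42.9 W m⁻².
Energy balance: absorbed = emitted ⇒ πR²·S(1−A) = 4πR²·σT_eq⁴, so T_eq⁴ = S(1−A)/(4σ).
T_eq = [42.9 × 0.47 / (4 × 5.67×10⁻⁸)]^(1/4) = (8.89×10⁷)^(1/4) = 97.1 K.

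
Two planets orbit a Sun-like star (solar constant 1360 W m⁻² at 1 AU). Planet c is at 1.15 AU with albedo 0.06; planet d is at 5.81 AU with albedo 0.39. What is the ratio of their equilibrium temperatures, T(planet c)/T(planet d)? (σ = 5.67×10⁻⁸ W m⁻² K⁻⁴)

T₁/T₂ ≈ 2.504

T_eq = [S₀(1−A)/(4σd²)]^(1/4), so T ∝ (1−A)^(1/4) / √d.
T₁ = [1360×0.94/(4×5.67×10⁻⁸×1.15²)]^(1/4) = 255.51 K.
T₂ = [1360×0.61/(4×5.67×10⁻⁸×5.81²)]^(1/4) = 102.03 K.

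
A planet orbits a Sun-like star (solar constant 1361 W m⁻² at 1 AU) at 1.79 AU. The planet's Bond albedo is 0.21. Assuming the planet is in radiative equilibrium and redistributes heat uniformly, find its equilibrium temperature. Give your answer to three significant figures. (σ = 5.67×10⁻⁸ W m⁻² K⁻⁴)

Flux at 1.79 AU: S = 1361/1.79² = 425 W m⁻².
Energy balance: absorbed = emitted ⇒ πR²·S(1−A) = 4πR²·σT_eq⁴, so T_eq⁴ = S(1−A)/(4σ).
T_eq = [425 × 0.79 / (4 × 5.67×10⁻⁸)]^(1/4) = (1.48×10⁹)^(1/4) = 196 K.

T_eq ≈ 196 K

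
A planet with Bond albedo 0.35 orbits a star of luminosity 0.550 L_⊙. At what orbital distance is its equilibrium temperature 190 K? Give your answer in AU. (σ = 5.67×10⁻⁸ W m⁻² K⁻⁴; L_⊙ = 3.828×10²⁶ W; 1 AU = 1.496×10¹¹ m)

L = 0.550 × 3.828×10²⁶ = 2.11×10²⁶ W.
From T_eq⁴ = L(1−A)/(16πσd²): d = √[L(1−A)/(16πσT_eq⁴)].
d = √[2.11×10²⁶ × 0.65 / (16π × 5.67×10⁻⁸ × (190)⁴)] = 1.92×10¹¹ m = 1.28 AU.

d ≈ 1.28 AU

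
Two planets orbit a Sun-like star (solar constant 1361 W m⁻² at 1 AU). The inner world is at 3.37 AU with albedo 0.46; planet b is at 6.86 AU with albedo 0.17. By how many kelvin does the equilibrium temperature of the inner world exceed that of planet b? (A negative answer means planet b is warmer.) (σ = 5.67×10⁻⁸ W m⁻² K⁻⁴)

T_eq = [S₀(1−A)/(4σd²)]^(1/4), so T ∝ (1−A)^(1/4) / √d.
T₁ = [1361×0.54/(4×5.67×10⁻⁸×3.37²)]^(1/4) = 129.97 K.
T₂ = [1361×0.83/(4×5.67×10⁻⁸×6.86²)]^(1/4) = 101.43 K.

ΔT ≈ 28.5 K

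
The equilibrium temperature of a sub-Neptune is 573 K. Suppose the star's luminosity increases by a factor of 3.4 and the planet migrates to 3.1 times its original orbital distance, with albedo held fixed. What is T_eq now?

T_eq ∝ L^(1/4) · d^(−1/2).
T′ = 573 × 3.4^(1/4) / 3.1^(1/2) = 442 K.

T_eq ≈ 442 K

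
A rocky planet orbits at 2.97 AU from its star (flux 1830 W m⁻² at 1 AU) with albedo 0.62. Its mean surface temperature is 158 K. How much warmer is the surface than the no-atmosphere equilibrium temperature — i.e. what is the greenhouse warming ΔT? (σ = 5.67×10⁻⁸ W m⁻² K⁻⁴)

ΔT ≈ 21.5 K

S = 1830/2.97² = 207.5 W m⁻².
T_eq = [S(1−A)/(4σ)]^(1/4) = [207.5×0.38/(4×5.67×10⁻⁸)]^(1/4) = 136.5 K.
ΔT = T_surf − T_eq = 158 − 136.5.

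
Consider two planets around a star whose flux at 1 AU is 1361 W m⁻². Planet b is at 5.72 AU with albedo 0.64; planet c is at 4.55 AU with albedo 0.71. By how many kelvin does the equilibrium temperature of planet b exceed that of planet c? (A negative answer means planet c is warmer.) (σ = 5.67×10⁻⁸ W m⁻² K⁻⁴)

ΔT ≈ -5.6 K

T_eq = [S₀(1−A)/(4σd²)]^(1/4), so T ∝ (1−A)^(1/4) / √d.
T₁ = [1361×0.36/(4×5.67×10⁻⁸×5.72²)]^(1/4) = 90.14 K.
T₂ = [1361×0.29/(4×5.67×10⁻⁸×4.55²)]^(1/4) = 95.75 K.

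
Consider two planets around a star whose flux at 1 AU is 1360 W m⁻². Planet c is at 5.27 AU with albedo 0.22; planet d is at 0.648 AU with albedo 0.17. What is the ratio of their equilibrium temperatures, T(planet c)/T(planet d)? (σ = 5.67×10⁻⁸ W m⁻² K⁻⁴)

T₁/T₂ ≈ 0.345

T_eq = [S₀(1−A)/(4σd²)]^(1/4), so T ∝ (1−A)^(1/4) / √d.
T₁ = [1360×0.78/(4×5.67×10⁻⁸×5.27²)]^(1/4) = 113.92 K.
T₂ = [1360×0.83/(4×5.67×10⁻⁸×0.648²)]^(1/4) = 329.96 K.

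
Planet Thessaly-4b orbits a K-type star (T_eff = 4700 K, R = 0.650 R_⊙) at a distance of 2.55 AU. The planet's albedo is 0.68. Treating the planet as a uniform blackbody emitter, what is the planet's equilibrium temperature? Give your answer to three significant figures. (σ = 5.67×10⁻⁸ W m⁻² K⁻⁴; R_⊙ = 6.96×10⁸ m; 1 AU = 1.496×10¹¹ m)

R_⋆ = 0.650 × 6.96×10⁸ = 4.52×10⁸ m.
d = 2.55 AU = 3.81×10¹¹ m.
L = 4πR_⋆²σT_⋆⁴ = 4π(4.52×10⁸)² × 5.67×10⁻⁸ × (4700)⁴ = 7.12×10²⁵ W.
S = L/(4πd²) = 38.9 W m⁻².
Energy balance: absorbed = emitted ⇒ πR²·S(1−A) = 4πR²·σT_eq⁴, so T_eq⁴ = S(1−A)/(4σ).
T_eq = [38.9 × 0.32 / (4 × 5.67×10⁻⁸)]^(1/4) = (5.49×10⁷)^(1/4) = 86.1 K.

T_eq ≈ 86.1 K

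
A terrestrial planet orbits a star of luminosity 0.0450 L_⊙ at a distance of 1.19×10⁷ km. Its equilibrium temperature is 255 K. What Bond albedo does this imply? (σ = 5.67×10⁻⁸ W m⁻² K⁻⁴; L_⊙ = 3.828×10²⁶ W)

d = 1.19×10⁷ km = 1.19×10¹⁰ m.
L = 0.0450 × 3.828×10²⁶ = 1.72×10²⁵ W.
Flux: S = L/(4πd²) = 1.72×10²⁵/(4π×(1.19×10¹⁰)²) = 9680 W m⁻².
From T_eq⁴ = S(1−A)/(4σ): 1−A = 4σT_eq⁴/S.
1−A = 4 × 5.67×10⁻⁸ × (255)⁴ / 9680 = 0.099.

A ≈ 0.90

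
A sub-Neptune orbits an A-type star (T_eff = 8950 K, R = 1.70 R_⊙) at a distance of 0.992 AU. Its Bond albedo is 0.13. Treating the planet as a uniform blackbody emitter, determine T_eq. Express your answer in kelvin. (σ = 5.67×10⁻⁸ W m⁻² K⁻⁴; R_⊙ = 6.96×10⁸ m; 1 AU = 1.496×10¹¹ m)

T_eq ≈ 546 K

R_⋆ = 1.70 × 6.96×10⁸ = 1.18×10⁹ m.
d = 0.992 AU = 1.48×10¹¹ m.
L = 4πR_⋆²σT_⋆⁴ = 4π(1.18×10⁹)² × 5.67×10⁻⁸ × (8950)⁴ = 6.40×10²⁷ W.
S = L/(4πd²) = 2.31×10⁴ W m⁻².
Energy balance: absorbed = emitted ⇒ πR²·S(1−A) = 4πR²·σT_eq⁴, so T_eq⁴ = S(1−A)/(4σ).
T_eq = [2.31×10⁴ × 0.87 / (4 × 5.67×10⁻⁸)]^(1/4) = (8.87×10¹⁰)^(1/4) = 546 K.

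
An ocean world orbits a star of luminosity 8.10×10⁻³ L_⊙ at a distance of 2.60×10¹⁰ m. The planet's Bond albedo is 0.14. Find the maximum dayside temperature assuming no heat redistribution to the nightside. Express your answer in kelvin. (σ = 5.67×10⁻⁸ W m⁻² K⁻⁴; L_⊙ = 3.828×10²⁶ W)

L = 8.10×10⁻³ × 3.828×10²⁶ = 3.10×10²⁴ W.
Flux: S = L/(4πd²) = 3.10×10²⁴/(4π×(2.60×10¹⁰)²) = 365 W m⁻².
With no redistribution each surface element balances locally: S(1−A) = σT⁴.
T = [365 × 0.86 / 5.67×10⁻⁸]^(1/4) = (5.54×10⁹)^(1/4) = 273 K.

T_ss ≈ 273 K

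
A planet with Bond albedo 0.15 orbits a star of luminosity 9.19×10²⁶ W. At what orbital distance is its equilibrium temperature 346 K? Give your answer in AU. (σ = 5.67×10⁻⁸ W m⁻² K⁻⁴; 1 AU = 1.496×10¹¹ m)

d ≈ 0.924 AU

From T_eq⁴ = L(1−A)/(16πσd²): d = √[L(1−A)/(16πσT_eq⁴)].
d = √[9.19×10²⁶ × 0.85 / (16π × 5.67×10⁻⁸ × (346)⁴)] = 1.38×10¹¹ m = 0.924 AU.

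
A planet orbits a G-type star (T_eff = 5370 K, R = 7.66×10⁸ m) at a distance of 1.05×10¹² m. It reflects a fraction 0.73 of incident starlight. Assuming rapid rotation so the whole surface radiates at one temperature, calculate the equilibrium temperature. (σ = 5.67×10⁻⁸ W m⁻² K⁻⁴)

T_eq ≈ 73.9 K

L = 4πR_⋆²σT_⋆⁴ = 4π(7.66×10⁸)² × 5.67×10⁻⁸ × (5370)⁴ = 3.48×10²⁶ W.
S = L/(4πd²) = 25.1 W m⁻².
Energy balance: absorbed = emitted ⇒ πR²·S(1−A) = 4πR²·σT_eq⁴, so T_eq⁴ = S(1−A)/(4σ).
T_eq = [25.1 × 0.27 / (4 × 5.67×10⁻⁸)]^(1/4) = (2.99×10⁷)^(1/4) = 73.9 K.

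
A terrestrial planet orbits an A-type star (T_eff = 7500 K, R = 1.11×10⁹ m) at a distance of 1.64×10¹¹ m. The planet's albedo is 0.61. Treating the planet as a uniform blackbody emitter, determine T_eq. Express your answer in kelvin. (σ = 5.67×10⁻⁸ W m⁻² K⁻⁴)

L = 4πR_⋆²σT_⋆⁴ = 4π(1.11×10⁹)² × 5.67×10⁻⁸ × (7500)⁴ = 2.78×10²⁷ W.
S = L/(4πd²) = 8220 W m⁻².
Energy balance: absorbed = emitted ⇒ πR²·S(1−A) = 4πR²·σT_eq⁴, so T_eq⁴ = S(1−A)/(4σ).
T_eq = [8220 × 0.39 / (4 × 5.67×10⁻⁸)]^(1/4) = (1.41×10¹⁰)^(1/4) = 345 K.

T_eq ≈ 345 K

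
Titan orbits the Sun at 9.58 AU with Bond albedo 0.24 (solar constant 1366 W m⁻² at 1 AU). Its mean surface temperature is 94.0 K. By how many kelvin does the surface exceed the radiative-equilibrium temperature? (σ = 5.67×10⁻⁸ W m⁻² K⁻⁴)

S = 1366/9.58² = 14.88 W m⁻².
T_eq = [S(1−A)/(4σ)]^(1/4) = [14.88×0.76/(4×5.67×10⁻⁸)]^(1/4) = 84.0 K.
ΔT = T_surf − T_eq = 94 − 84.0.

ΔT ≈ 10.0 K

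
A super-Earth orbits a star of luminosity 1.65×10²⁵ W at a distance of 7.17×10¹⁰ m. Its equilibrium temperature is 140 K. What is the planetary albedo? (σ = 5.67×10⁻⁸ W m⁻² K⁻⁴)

A ≈ 0.66

Flux: S = L/(4πd²) = 1.65×10²⁵/(4π×(7.17×10¹⁰)²) = 255 W m⁻².
From T_eq⁴ = S(1−A)/(4σ): 1−A = 4σT_eq⁴/S.
1−A = 4 × 5.67×10⁻⁸ × (140)⁴ / 255 = 0.341.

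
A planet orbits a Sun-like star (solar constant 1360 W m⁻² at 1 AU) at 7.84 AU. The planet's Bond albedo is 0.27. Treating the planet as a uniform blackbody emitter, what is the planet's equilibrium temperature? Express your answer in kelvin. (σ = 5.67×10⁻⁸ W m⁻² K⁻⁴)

Flux at 7.84 AU: S = 1360/7.84² = 22.1 W m⁻².
Energy balance: absorbed = emitted ⇒ πR²·S(1−A) = 4πR²·σT_eq⁴, so T_eq⁴ = S(1−A)/(4σ).
T_eq = [22.1 × 0.73 / (4 × 5.67×10⁻⁸)]^(1/4) = (7.12×10⁷)^(1/4) = 91.9 K.

T_eq ≈ 91.9 K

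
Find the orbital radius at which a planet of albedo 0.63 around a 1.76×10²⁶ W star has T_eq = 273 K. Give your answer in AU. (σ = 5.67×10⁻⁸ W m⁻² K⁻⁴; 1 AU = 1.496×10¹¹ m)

From T_eq⁴ = L(1−A)/(16πσd²): d = √[L(1−A)/(16πσT_eq⁴)].
d = √[1.76×10²⁶ × 0.37 / (16π × 5.67×10⁻⁸ × (273)⁴)] = 6.41×10¹⁰ m = 0.429 AU.

d ≈ 0.429 AU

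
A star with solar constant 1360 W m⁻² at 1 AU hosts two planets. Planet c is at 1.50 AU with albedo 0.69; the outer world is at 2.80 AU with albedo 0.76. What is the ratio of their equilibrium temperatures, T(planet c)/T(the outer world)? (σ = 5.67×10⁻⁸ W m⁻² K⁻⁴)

T_eq = [S₀(1−A)/(4σd²)]^(1/4), so T ∝ (1−A)^(1/4) / √d.
T₁ = [1360×0.31/(4×5.67×10⁻⁸×1.50²)]^(1/4) = 169.54 K.
T₂ = [1360×0.24/(4×5.67×10⁻⁸×2.80²)]^(1/4) = 116.40 K.

T₁/T₂ ≈ 1.457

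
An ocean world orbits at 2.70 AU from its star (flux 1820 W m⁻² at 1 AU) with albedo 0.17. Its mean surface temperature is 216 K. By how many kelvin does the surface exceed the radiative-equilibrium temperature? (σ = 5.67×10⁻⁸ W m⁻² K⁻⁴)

S = 1820/2.70² = 249.7 W m⁻².
T_eq = [S(1−A)/(4σ)]^(1/4) = [249.7×0.83/(4×5.67×10⁻⁸)]^(1/4) = 173.9 K.
ΔT = T_surf − T_eq = 216 − 173.9.

ΔT ≈ 42.1 K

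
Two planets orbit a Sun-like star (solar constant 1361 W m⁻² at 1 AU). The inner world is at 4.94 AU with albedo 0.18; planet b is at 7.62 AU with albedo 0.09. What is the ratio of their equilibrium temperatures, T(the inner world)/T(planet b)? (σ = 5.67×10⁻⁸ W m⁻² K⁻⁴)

T_eq = [S₀(1−A)/(4σd²)]^(1/4), so T ∝ (1−A)^(1/4) / √d.
T₁ = [1361×0.82/(4×5.67×10⁻⁸×4.94²)]^(1/4) = 119.16 K.
T₂ = [1361×0.91/(4×5.67×10⁻⁸×7.62²)]^(1/4) = 98.48 K.

T₁/T₂ ≈ 1.210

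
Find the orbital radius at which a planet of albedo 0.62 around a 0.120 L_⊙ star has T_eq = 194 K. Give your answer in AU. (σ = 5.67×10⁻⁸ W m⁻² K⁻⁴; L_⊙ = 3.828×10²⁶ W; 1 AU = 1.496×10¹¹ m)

L = 0.120 × 3.828×10²⁶ = 4.59×10²⁵ W.
From T_eq⁴ = L(1−A)/(16πσd²): d = √[L(1−A)/(16πσT_eq⁴)].
d = √[4.59×10²⁵ × 0.38 / (16π × 5.67×10⁻⁸ × (194)⁴)] = 6.58×10¹⁰ m = 0.440 AU.

d ≈ 0.440 AU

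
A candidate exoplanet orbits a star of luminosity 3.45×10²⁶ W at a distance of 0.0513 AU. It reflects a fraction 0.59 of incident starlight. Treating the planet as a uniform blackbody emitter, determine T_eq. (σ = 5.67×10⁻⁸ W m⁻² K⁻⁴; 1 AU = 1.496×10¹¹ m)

T_eq ≈ 958 K

d = 0.0513 AU = 7.67×10⁹ m.
Flux: S = L/(4πd²) = 3.45×10²⁶/(4π×(7.67×10⁹)²) = 4.66×10⁵ W m⁻².
Energy balance: absorbed = emitted ⇒ πR²·S(1−A) = 4πR²·σT_eq⁴, so T_eq⁴ = S(1−A)/(4σ).
T_eq = [4.66×10⁵ × 0.41 / (4 × 5.67×10⁻⁸)]^(1/4) = (8.43×10¹¹)^(1/4) = 958 K.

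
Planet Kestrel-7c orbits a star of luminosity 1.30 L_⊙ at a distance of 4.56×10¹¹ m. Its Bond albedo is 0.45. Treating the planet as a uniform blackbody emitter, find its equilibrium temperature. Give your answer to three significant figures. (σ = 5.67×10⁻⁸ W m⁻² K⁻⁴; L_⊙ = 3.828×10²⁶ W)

T_eq ≈ 147 K

L = 1.30 × 3.828×10²⁶ = 4.98×10²⁶ W.
Flux: S = L/(4πd²) = 4.98×10²⁶/(4π×(4.56×10¹¹)²) = 190 W m⁻².
Energy balance: absorbed = emitted ⇒ πR²·S(1−A) = 4πR²·σT_eq⁴, so T_eq⁴ = S(1−A)/(4σ).
T_eq = [190 × 0.55 / (4 × 5.67×10⁻⁸)]^(1/4) = (4.62×10⁸)^(1/4) = 147 K.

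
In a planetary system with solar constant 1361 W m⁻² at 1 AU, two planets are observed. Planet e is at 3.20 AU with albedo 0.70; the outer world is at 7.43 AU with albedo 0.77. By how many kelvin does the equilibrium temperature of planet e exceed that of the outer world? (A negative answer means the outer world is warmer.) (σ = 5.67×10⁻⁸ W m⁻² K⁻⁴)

ΔT ≈ 44.4 K

T_eq = [S₀(1−A)/(4σd²)]^(1/4), so T ∝ (1−A)^(1/4) / √d.
T₁ = [1361×0.30/(4×5.67×10⁻⁸×3.20²)]^(1/4) = 115.15 K.
T₂ = [1361×0.23/(4×5.67×10⁻⁸×7.43²)]^(1/4) = 70.71 K.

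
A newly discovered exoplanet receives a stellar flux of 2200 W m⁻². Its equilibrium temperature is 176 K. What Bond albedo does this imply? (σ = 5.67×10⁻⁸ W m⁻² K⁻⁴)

From T_eq⁴ = S(1−A)/(4σ): 1−A = 4σT_eq⁴/S.
1−A = 4 × 5.67×10⁻⁸ × (176)⁴ / 2200 = 0.099.

A ≈ 0.90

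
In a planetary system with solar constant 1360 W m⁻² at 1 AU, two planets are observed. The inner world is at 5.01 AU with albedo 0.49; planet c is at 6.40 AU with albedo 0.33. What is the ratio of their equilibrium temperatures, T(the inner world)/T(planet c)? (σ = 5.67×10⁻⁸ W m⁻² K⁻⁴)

T_eq = [S₀(1−A)/(4σd²)]^(1/4), so T ∝ (1−A)^(1/4) / √d.
T₁ = [1360×0.51/(4×5.67×10⁻⁸×5.01²)]^(1/4) = 105.06 K.
T₂ = [1360×0.67/(4×5.67×10⁻⁸×6.40²)]^(1/4) = 99.52 K.

T₁/T₂ ≈ 1.056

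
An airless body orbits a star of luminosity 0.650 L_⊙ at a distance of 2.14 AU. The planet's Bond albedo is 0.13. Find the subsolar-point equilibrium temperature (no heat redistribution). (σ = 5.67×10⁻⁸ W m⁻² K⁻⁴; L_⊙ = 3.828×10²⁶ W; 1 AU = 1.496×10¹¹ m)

d = 2.14 AU = 3.20×10¹¹ m.
L = 0.650 × 3.828×10²⁶ = 2.49×10²⁶ W.
Flux: S = L/(4πd²) = 2.49×10²⁶/(4π×(3.20×10¹¹)²) = 193 W m⁻².
At the subsolar point the surface absorbs S(1−A) and emits σT⁴ per unit area — no factor of 4, since only the local patch is in balance.
T = [193 × 0.87 / 5.67×10⁻⁸]^(1/4) = (2.96×10⁹)^(1/4) = 233 K.

T_ss ≈ 233 K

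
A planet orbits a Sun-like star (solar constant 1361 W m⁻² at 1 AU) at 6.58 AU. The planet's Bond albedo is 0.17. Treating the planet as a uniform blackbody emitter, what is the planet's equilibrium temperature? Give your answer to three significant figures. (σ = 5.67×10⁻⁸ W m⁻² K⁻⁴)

T_eq ≈ 104 K

Flux at 6.58 AU: S = 1361/6.58² = 31.4 W m⁻².
Energy balance: absorbed = emitted ⇒ πR²·S(1−A) = 4πR²·σT_eq⁴, so T_eq⁴ = S(1−A)/(4σ).
T_eq = [31.4 × 0.83 / (4 × 5.67×10⁻⁸)]^(1/4) = (1.15×10⁸)^(1/4) = 104 K.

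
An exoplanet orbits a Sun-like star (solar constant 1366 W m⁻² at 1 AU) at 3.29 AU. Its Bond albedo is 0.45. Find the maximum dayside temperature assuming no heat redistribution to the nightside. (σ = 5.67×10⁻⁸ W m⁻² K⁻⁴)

T_ss ≈ 187 K

Flux at 3.29 AU: S = 1366/3.29² = 126 W m⁻².
With no redistribution each surface element balances locally: S(1−A) = σT⁴.
T = [126 × 0.55 / 5.67×10⁻⁸]^(1/4) = (1.22×10⁹)^(1/4) = 187 K.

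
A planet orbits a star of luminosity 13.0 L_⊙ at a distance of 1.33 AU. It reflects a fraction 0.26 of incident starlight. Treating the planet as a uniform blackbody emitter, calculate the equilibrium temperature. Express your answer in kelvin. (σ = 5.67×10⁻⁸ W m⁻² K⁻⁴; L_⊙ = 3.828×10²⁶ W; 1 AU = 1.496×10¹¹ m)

d = 1.33 AU = 1.99×10¹¹ m.
L = 13.0 × 3.828×10²⁶ = 4.98×10²⁷ W.
Flux: S = L/(4πd²) = 4.98×10²⁷/(4π×(1.99×10¹¹)²) = 1.00×10⁴ W m⁻².
Energy balance: absorbed = emitted ⇒ πR²·S(1−A) = 4πR²·σT_eq⁴, so T_eq⁴ = S(1−A)/(4σ).
T_eq = [1.00×10⁴ × 0.74 / (4 × 5.67×10⁻⁸)]^(1/4) = (3.26×10¹⁰)^(1/4) = 425 K.

T_eq ≈ 425 K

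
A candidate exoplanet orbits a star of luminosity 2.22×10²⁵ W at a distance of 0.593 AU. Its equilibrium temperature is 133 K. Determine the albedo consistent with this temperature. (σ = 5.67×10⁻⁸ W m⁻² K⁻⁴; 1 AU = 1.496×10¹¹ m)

A ≈ 0.68

d = 0.593 AU = 8.87×10¹⁰ m.
Flux: S = L/(4πd²) = 2.22×10²⁵/(4π×(8.87×10¹⁰)²) = 224 W m⁻².
From T_eq⁴ = S(1−A)/(4σ): 1−A = 4σT_eq⁴/S.
1−A = 4 × 5.67×10⁻⁸ × (133)⁴ / 224 = 0.316.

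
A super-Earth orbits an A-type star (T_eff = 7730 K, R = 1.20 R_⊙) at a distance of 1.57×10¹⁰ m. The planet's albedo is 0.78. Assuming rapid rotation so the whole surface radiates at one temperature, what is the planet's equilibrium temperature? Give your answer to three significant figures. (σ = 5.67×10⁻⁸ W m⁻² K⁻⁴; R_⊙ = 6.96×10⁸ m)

R_⋆ = 1.20 × 6.96×10⁸ = 8.35×10⁸ m.
L = 4πR_⋆²σT_⋆⁴ = 4π(8.35×10⁸)² × 5.67×10⁻⁸ × (7730)⁴ = 1.77×10²⁷ W.
S = L/(4πd²) = 5.73×10⁵ W m⁻².
Energy balance: absorbed = emitted ⇒ πR²·S(1−A) = 4πR²·σT_eq⁴, so T_eq⁴ = S(1−A)/(4σ).
T_eq = [5.73×10⁵ × 0.22 / (4 × 5.67×10⁻⁸)]^(1/4) = (5.56×10¹¹)^(1/4) = 863 K.

T_eq ≈ 863 K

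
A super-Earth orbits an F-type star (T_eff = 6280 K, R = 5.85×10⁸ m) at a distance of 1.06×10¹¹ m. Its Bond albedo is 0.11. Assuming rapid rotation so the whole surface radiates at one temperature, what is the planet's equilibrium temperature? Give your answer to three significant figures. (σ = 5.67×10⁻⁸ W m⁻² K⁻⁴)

L = 4πR_⋆²σT_⋆⁴ = 4π(5.85×10⁸)² × 5.67×10⁻⁸ × (6280)⁴ = 3.79×10²⁶ W.
S = L/(4πd²) = 2690 W m⁻².
Energy balance: absorbed = emitted ⇒ πR²·S(1−A) = 4πR²·σT_eq⁴, so T_eq⁴ = S(1−A)/(4σ).
T_eq = [2690 × 0.89 / (4 × 5.67×10⁻⁸)]^(1/4) = (1.05×10¹⁰)^(1/4) = 320 K.

T_eq ≈ 320 K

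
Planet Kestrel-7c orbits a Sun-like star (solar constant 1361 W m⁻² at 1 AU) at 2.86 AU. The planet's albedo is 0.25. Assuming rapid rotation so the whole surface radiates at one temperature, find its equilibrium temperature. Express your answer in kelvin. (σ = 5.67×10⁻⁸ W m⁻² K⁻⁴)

Flux at 2.86 AU: S = 1361/2.86² = 166 W m⁻².
Energy balance: absorbed = emitted ⇒ πR²·S(1−A) = 4πR²·σT_eq⁴, so T_eq⁴ = S(1−A)/(4σ).
T_eq = [166 × 0.75 / (4 × 5.67×10⁻⁸)]^(1/4) = (5.50×10⁸)^(1/4) = 153 K.

T_eq ≈ 153 K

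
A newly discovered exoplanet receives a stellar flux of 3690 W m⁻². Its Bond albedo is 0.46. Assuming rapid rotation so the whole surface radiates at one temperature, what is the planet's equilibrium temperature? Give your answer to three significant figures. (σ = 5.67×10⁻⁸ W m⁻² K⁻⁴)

Energy balance: absorbed = emitted ⇒ πR²·S(1−A) = 4πR²·σT_eq⁴, so T_eq⁴ = S(1−A)/(4σ).
T_eq = [3690 × 0.54 / (4 × 5.67×10⁻⁸)]^(1/4) = (8.79×10⁹)^(1/4) = 306 K.

T_eq ≈ 306 K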